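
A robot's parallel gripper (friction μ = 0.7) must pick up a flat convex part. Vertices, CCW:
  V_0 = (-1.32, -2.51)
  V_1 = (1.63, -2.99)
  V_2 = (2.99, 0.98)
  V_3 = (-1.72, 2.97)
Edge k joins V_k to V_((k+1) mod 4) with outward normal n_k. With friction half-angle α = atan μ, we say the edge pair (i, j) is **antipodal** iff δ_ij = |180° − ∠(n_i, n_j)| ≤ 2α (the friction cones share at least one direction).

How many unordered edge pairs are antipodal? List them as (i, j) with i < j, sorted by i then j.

count = 3; pairs: (0,2), (1,3), (2,3)

α = atan 0.7 = 34.99°;  2α = 69.98°
n_0 = (-0.1606, -0.9870)
n_1 = (+0.9460, -0.3241)
n_2 = (+0.3892, +0.9212)
n_3 = (-0.9973, -0.0728)
  (0,1): δ = 99.67°  ·
  (0,2): δ = 13.66°  ✓
  (0,3): δ = 103.42°  ·
  (1,2): δ = 93.99°  ·
  (1,3): δ = 23.08°  ✓
  (2,3): δ = 62.92°  ✓
antipodal pairs: 3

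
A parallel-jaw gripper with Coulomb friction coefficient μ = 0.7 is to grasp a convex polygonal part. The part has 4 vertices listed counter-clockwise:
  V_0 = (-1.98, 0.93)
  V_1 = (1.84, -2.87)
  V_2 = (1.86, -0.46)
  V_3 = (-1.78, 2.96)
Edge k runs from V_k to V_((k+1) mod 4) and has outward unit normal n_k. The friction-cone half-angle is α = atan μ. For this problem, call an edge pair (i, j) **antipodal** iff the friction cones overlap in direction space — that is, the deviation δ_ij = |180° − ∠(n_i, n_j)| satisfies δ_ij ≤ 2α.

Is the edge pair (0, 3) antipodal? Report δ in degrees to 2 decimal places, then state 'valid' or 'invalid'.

α = atan 0.7 = 34.99°;  2α = 69.98°
edge 0: e_0 = (+3.82, -3.80);  n_0 = (-0.7052, -0.7090)
edge 3: e_3 = (-0.20, -2.03);  n_3 = (-0.9952, +0.0980)
∠(n_0, n_3) = 50.78°
δ = |180° − 50.78°| = 129.22°
129.22° > 2α = 69.98°  →  invalid

δ = 129.22°, invalid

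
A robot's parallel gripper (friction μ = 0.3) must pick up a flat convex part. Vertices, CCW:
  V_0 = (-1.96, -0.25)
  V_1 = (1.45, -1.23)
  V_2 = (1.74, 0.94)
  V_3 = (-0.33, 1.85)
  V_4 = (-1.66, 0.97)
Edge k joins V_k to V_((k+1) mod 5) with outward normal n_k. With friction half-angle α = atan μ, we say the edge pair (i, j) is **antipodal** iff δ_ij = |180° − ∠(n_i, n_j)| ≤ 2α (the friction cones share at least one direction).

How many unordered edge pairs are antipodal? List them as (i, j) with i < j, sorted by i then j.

α = atan 0.3 = 16.70°;  2α = 33.40°
n_0 = (-0.2762, -0.9611)
n_1 = (+0.9912, -0.1325)
n_2 = (+0.4024, +0.9154)
n_3 = (-0.5518, +0.8340)
n_4 = (-0.9711, +0.2388)
  (0,1): δ = 81.58°  ·
  (0,2): δ = 7.70°  ✓
  (0,3): δ = 49.52°  ·
  (0,4): δ = 92.22°  ·
  (1,2): δ = 106.12°  ·
  (1,3): δ = 48.90°  ·
  (1,4): δ = 6.20°  ✓
  (2,3): δ = 122.78°  ·
  (2,4): δ = 80.08°  ·
  (3,4): δ = 137.31°  ·
antipodal pairs: 2

count = 2; pairs: (0,2), (1,4)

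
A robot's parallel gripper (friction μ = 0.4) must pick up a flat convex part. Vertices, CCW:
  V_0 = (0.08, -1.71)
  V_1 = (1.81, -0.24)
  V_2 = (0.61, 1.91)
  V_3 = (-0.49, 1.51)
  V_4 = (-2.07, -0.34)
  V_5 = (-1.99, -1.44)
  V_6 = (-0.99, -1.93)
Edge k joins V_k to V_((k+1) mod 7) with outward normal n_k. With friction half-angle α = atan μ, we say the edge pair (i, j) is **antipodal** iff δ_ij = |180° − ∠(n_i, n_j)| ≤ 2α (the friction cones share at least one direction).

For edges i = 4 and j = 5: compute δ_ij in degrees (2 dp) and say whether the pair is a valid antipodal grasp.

α = atan 0.4 = 21.80°;  2α = 43.60°
edge 4: e_4 = (+0.08, -1.10);  n_4 = (-0.9974, -0.0725)
edge 5: e_5 = (+1.00, -0.49);  n_5 = (-0.4400, -0.8980)
∠(n_4, n_5) = 59.74°
δ = |180° − 59.74°| = 120.26°
120.26° > 2α = 43.60°  →  invalid

δ = 120.26°, invalid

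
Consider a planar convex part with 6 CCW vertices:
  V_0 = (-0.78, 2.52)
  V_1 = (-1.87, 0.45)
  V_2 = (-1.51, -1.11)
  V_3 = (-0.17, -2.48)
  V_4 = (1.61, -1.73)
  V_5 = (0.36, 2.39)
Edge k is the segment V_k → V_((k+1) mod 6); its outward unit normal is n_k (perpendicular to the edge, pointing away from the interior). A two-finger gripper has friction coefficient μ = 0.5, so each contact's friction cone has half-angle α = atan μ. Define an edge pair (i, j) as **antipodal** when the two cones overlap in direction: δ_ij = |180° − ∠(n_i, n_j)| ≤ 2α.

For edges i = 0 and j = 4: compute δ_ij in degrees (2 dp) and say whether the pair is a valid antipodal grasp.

α = atan 0.5 = 26.57°;  2α = 53.13°
edge 0: e_0 = (-1.09, -2.07);  n_0 = (-0.8848, +0.4659)
edge 4: e_4 = (-1.25, +4.12);  n_4 = (+0.9569, +0.2903)
∠(n_0, n_4) = 135.35°
δ = |180° − 135.35°| = 44.65°
44.65° ≤ 2α = 53.13°  →  valid

δ = 44.65°, valid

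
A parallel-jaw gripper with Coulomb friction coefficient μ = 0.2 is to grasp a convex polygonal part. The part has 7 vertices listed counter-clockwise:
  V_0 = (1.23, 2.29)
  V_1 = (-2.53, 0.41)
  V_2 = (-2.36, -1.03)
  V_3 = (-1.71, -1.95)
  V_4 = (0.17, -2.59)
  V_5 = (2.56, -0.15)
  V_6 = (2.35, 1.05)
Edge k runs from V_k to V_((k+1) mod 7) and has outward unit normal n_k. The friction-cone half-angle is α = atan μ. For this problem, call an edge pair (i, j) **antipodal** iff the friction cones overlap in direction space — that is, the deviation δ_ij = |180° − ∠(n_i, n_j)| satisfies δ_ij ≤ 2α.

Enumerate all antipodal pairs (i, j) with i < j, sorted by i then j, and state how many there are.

α = atan 0.2 = 11.31°;  2α = 22.62°
n_0 = (-0.4472, +0.8944)
n_1 = (-0.9931, -0.1172)
n_2 = (-0.8167, -0.5770)
n_3 = (-0.3223, -0.9466)
n_4 = (+0.7144, -0.6997)
n_5 = (+0.9850, +0.1724)
n_6 = (+0.7421, +0.6703)
  (0,1): δ = 109.83°  ·
  (0,2): δ = 81.32°  ·
  (0,3): δ = 45.36°  ·
  (0,4): δ = 19.03°  ✓
  (0,5): δ = 73.36°  ·
  (0,6): δ = 105.52°  ·
  (1,2): δ = 151.49°  ·
  (1,3): δ = 115.53°  ·
  (1,4): δ = 51.14°  ·
  (1,5): δ = 3.19°  ✓
  (1,6): δ = 35.36°  ·
  (2,3): δ = 144.04°  ·
  (2,4): δ = 79.65°  ·
  (2,5): δ = 25.32°  ·
  (2,6): δ = 6.85°  ✓
  (3,4): δ = 115.61°  ·
  (3,5): δ = 61.27°  ·
  (3,6): δ = 29.11°  ·
  (4,5): δ = 125.67°  ·
  (4,6): δ = 93.50°  ·
  (5,6): δ = 147.84°  ·
antipodal pairs: 3

count = 3; pairs: (0,4), (1,5), (2,6)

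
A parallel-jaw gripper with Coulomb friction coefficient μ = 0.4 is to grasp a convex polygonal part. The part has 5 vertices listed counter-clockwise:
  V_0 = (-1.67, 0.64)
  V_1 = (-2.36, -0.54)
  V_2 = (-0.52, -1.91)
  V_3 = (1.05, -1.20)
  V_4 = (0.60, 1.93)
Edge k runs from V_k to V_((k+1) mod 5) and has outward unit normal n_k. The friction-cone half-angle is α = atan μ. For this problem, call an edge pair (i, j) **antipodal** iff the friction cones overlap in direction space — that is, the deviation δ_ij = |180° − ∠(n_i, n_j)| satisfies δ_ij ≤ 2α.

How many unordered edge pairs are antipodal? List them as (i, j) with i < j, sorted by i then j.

count = 3; pairs: (0,2), (0,3), (2,4)

α = atan 0.4 = 21.80°;  2α = 43.60°
n_0 = (-0.8632, +0.5048)
n_1 = (-0.5972, -0.8021)
n_2 = (+0.4121, -0.9112)
n_3 = (+0.9898, +0.1423)
n_4 = (-0.4941, +0.8694)
  (0,1): δ = 96.35°  ·
  (0,2): δ = 35.35°  ✓
  (0,3): δ = 38.50°  ✓
  (0,4): δ = 149.93°  ·
  (1,2): δ = 119.00°  ·
  (1,3): δ = 45.15°  ·
  (1,4): δ = 66.28°  ·
  (2,3): δ = 106.15°  ·
  (2,4): δ = 5.27°  ✓
  (3,4): δ = 68.57°  ·
antipodal pairs: 3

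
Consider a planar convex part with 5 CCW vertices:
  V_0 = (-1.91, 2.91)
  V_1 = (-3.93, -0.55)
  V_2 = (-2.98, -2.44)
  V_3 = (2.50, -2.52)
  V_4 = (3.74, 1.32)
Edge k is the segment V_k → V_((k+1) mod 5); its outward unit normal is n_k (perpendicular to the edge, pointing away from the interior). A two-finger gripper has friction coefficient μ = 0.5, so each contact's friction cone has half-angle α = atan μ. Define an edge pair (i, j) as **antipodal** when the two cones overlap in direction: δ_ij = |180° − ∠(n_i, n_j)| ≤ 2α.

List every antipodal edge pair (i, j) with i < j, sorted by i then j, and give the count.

count = 4; pairs: (0,3), (1,3), (1,4), (2,4)

α = atan 0.5 = 26.57°;  2α = 53.13°
n_0 = (-0.8636, +0.5042)
n_1 = (-0.8935, -0.4491)
n_2 = (-0.0146, -0.9999)
n_3 = (+0.9516, -0.3073)
n_4 = (+0.2709, +0.9626)
  (0,1): δ = 123.04°  ·
  (0,2): δ = 60.56°  ·
  (0,3): δ = 12.38°  ✓
  (0,4): δ = 104.56°  ·
  (1,2): δ = 117.52°  ·
  (1,3): δ = 44.58°  ✓
  (1,4): δ = 47.60°  ✓
  (2,3): δ = 107.06°  ·
  (2,4): δ = 14.88°  ✓
  (3,4): δ = 87.82°  ·
antipodal pairs: 4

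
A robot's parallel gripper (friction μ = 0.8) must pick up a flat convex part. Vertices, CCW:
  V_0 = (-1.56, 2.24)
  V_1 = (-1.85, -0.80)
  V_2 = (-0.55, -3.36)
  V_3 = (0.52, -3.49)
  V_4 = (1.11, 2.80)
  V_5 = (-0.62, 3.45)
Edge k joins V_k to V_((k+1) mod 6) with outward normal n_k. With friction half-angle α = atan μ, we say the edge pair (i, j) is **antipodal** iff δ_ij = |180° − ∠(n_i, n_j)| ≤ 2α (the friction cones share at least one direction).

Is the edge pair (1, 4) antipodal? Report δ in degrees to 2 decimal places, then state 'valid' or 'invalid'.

δ = 42.49°, valid

α = atan 0.8 = 38.66°;  2α = 77.32°
edge 1: e_1 = (+1.30, -2.56);  n_1 = (-0.8916, -0.4528)
edge 4: e_4 = (-1.73, +0.65);  n_4 = (+0.3517, +0.9361)
∠(n_1, n_4) = 137.51°
δ = |180° − 137.51°| = 42.49°
42.49° ≤ 2α = 77.32°  →  valid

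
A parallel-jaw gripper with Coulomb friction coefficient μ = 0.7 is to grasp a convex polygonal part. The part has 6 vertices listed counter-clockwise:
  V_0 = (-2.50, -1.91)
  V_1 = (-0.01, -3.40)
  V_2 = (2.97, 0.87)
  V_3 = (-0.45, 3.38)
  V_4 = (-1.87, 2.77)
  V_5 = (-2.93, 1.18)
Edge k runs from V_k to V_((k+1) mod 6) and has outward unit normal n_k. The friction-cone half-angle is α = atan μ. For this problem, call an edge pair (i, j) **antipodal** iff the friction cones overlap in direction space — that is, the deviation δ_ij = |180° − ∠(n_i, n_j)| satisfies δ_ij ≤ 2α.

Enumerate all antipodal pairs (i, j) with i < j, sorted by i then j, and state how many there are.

α = atan 0.7 = 34.99°;  2α = 69.98°
n_0 = (-0.5135, -0.8581)
n_1 = (+0.8200, -0.5723)
n_2 = (+0.5917, +0.8062)
n_3 = (-0.3947, +0.9188)
n_4 = (-0.8321, +0.5547)
n_5 = (-0.9905, -0.1378)
  (0,1): δ = 94.01°  ·
  (0,2): δ = 5.38°  ✓
  (0,3): δ = 54.14°  ✓
  (0,4): δ = 87.21°  ·
  (0,5): δ = 128.82°  ·
  (1,2): δ = 91.36°  ·
  (1,3): δ = 31.84°  ✓
  (1,4): δ = 1.22°  ✓
  (1,5): δ = 42.83°  ✓
  (2,3): δ = 120.48°  ·
  (2,4): δ = 87.41°  ·
  (2,5): δ = 45.80°  ✓
  (3,4): δ = 146.94°  ·
  (3,5): δ = 105.32°  ·
  (4,5): δ = 138.39°  ·
antipodal pairs: 6

count = 6; pairs: (0,2), (0,3), (1,3), (1,4), (1,5), (2,5)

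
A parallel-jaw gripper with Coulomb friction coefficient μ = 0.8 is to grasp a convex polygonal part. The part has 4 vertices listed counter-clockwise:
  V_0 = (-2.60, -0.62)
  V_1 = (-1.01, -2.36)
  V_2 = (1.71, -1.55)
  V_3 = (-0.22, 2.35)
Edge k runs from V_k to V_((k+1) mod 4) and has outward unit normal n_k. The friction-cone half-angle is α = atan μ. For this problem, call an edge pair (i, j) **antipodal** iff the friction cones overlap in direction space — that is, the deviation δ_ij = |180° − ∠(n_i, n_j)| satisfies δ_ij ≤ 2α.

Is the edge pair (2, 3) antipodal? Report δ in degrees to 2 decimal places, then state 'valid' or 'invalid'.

δ = 65.04°, valid

α = atan 0.8 = 38.66°;  2α = 77.32°
edge 2: e_2 = (-1.93, +3.90);  n_2 = (+0.8963, +0.4435)
edge 3: e_3 = (-2.38, -2.97);  n_3 = (-0.7804, +0.6253)
∠(n_2, n_3) = 114.96°
δ = |180° − 114.96°| = 65.04°
65.04° ≤ 2α = 77.32°  →  valid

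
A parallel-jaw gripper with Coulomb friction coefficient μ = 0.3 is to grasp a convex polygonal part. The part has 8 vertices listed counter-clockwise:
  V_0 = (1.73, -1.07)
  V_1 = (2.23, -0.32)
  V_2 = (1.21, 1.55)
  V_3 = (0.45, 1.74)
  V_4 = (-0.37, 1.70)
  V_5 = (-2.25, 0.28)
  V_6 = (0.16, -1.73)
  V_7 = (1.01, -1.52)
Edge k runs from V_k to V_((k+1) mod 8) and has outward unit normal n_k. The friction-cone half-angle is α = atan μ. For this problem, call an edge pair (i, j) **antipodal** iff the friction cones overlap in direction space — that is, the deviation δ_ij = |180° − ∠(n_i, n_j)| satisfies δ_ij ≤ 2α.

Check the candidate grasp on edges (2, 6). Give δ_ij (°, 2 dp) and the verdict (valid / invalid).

α = atan 0.3 = 16.70°;  2α = 33.40°
edge 2: e_2 = (-0.76, +0.19);  n_2 = (+0.2425, +0.9701)
edge 6: e_6 = (+0.85, +0.21);  n_6 = (+0.2398, -0.9708)
∠(n_2, n_6) = 152.09°
δ = |180° − 152.09°| = 27.91°
27.91° ≤ 2α = 33.40°  →  valid

δ = 27.91°, valid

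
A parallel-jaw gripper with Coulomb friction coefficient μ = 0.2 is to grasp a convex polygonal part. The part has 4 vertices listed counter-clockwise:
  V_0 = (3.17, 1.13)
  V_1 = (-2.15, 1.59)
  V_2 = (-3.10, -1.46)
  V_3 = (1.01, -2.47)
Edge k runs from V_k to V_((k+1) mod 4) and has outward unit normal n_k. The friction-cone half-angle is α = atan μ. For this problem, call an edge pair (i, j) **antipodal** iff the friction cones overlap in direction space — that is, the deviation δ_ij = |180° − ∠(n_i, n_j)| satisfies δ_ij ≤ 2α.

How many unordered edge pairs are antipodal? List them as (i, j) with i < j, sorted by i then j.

count = 2; pairs: (0,2), (1,3)

α = atan 0.2 = 11.31°;  2α = 22.62°
n_0 = (+0.0861, +0.9963)
n_1 = (-0.9548, +0.2974)
n_2 = (-0.2386, -0.9711)
n_3 = (+0.8575, -0.5145)
  (0,1): δ = 102.36°  ·
  (0,2): δ = 8.86°  ✓
  (0,3): δ = 63.98°  ·
  (1,2): δ = 86.51°  ·
  (1,3): δ = 13.66°  ✓
  (2,3): δ = 107.16°  ·
antipodal pairs: 2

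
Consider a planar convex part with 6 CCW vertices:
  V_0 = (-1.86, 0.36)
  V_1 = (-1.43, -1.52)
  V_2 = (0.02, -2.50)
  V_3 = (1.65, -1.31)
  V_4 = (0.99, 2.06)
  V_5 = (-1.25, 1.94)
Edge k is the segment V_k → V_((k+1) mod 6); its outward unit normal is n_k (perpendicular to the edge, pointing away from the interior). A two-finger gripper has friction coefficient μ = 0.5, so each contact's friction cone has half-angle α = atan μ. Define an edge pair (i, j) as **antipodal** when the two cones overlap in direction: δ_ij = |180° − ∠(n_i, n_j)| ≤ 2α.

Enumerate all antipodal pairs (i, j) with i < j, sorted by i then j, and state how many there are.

count = 6; pairs: (0,3), (1,3), (1,4), (2,4), (2,5), (3,5)

α = atan 0.5 = 26.57°;  2α = 53.13°
n_0 = (-0.9748, -0.2230)
n_1 = (-0.5600, -0.8285)
n_2 = (+0.5896, -0.8077)
n_3 = (+0.9814, +0.1922)
n_4 = (-0.0535, +0.9986)
n_5 = (-0.9329, +0.3602)
  (0,1): δ = 136.94°  ·
  (0,2): δ = 66.75°  ·
  (0,3): δ = 1.80°  ✓
  (0,4): δ = 80.18°  ·
  (0,5): δ = 146.01°  ·
  (1,2): δ = 109.81°  ·
  (1,3): δ = 44.87°  ✓
  (1,4): δ = 37.12°  ✓
  (1,5): δ = 102.94°  ·
  (2,3): δ = 115.05°  ·
  (2,4): δ = 33.07°  ✓
  (2,5): δ = 32.76°  ✓
  (3,4): δ = 98.01°  ·
  (3,5): δ = 32.19°  ✓
  (4,5): δ = 114.18°  ·
antipodal pairs: 6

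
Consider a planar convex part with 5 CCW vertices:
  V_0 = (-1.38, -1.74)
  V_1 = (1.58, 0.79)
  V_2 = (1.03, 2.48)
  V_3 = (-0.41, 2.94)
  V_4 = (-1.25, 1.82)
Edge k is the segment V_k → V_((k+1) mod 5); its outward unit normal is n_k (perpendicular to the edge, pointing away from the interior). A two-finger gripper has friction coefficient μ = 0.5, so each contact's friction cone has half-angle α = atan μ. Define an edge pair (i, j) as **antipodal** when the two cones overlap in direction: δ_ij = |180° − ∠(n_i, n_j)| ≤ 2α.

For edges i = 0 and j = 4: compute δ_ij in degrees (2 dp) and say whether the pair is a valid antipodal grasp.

δ = 47.39°, valid

α = atan 0.5 = 26.57°;  2α = 53.13°
edge 0: e_0 = (+2.96, +2.53);  n_0 = (+0.6497, -0.7602)
edge 4: e_4 = (-0.13, -3.56);  n_4 = (-0.9993, +0.0365)
∠(n_0, n_4) = 132.61°
δ = |180° − 132.61°| = 47.39°
47.39° ≤ 2α = 53.13°  →  valid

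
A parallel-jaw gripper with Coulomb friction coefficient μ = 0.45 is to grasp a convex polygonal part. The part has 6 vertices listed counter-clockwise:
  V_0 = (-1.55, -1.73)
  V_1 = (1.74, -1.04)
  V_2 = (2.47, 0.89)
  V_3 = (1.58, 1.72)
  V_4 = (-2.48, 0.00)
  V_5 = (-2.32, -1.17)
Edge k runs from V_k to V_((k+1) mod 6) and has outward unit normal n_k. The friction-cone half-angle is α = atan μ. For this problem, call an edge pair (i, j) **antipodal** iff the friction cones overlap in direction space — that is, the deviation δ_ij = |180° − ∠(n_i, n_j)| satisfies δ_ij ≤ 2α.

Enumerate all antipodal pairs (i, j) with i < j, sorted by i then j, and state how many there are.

α = atan 0.45 = 24.23°;  2α = 48.46°
n_0 = (+0.2053, -0.9787)
n_1 = (+0.9353, -0.3538)
n_2 = (+0.6820, +0.7313)
n_3 = (-0.3901, +0.9208)
n_4 = (-0.9908, -0.1355)
n_5 = (-0.5882, -0.8087)
  (0,1): δ = 122.56°  ·
  (0,2): δ = 54.85°  ·
  (0,3): δ = 11.11°  ✓
  (0,4): δ = 85.94°  ·
  (0,5): δ = 132.13°  ·
  (1,2): δ = 112.28°  ·
  (1,3): δ = 46.32°  ✓
  (1,4): δ = 28.51°  ✓
  (1,5): δ = 74.69°  ·
  (2,3): δ = 114.04°  ·
  (2,4): δ = 39.21°  ✓
  (2,5): δ = 6.97°  ✓
  (3,4): δ = 105.17°  ·
  (3,5): δ = 58.99°  ·
  (4,5): δ = 133.81°  ·
antipodal pairs: 5

count = 5; pairs: (0,3), (1,3), (1,4), (2,4), (2,5)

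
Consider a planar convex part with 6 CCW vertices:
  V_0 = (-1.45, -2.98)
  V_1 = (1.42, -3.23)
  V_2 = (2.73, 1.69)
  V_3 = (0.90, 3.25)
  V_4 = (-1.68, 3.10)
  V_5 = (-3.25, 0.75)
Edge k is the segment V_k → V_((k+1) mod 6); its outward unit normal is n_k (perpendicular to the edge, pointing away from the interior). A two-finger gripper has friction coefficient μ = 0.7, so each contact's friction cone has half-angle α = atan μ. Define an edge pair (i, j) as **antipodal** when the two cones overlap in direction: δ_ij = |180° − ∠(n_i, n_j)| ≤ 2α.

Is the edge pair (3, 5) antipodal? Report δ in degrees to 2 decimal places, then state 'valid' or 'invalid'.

δ = 67.57°, valid

α = atan 0.7 = 34.99°;  2α = 69.98°
edge 3: e_3 = (-2.58, -0.15);  n_3 = (-0.0580, +0.9983)
edge 5: e_5 = (+1.80, -3.73);  n_5 = (-0.9006, -0.4346)
∠(n_3, n_5) = 112.43°
δ = |180° − 112.43°| = 67.57°
67.57° ≤ 2α = 69.98°  →  valid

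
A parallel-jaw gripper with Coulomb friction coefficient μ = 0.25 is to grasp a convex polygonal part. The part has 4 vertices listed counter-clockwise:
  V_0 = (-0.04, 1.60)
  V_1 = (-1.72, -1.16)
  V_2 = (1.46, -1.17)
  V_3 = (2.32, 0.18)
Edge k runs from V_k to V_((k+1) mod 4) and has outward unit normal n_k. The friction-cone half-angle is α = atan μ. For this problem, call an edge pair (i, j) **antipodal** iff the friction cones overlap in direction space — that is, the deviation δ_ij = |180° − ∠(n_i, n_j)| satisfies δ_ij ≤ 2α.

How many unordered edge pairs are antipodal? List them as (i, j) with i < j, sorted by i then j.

count = 1; pairs: (0,2)

α = atan 0.25 = 14.04°;  2α = 28.07°
n_0 = (-0.8542, +0.5199)
n_1 = (-0.0031, -1.0000)
n_2 = (+0.8434, -0.5373)
n_3 = (+0.5156, +0.8569)
  (0,1): δ = 58.85°  ·
  (0,2): δ = 1.17°  ✓
  (0,3): δ = 90.29°  ·
  (1,2): δ = 122.32°  ·
  (1,3): δ = 30.85°  ·
  (2,3): δ = 88.54°  ·
antipodal pairs: 1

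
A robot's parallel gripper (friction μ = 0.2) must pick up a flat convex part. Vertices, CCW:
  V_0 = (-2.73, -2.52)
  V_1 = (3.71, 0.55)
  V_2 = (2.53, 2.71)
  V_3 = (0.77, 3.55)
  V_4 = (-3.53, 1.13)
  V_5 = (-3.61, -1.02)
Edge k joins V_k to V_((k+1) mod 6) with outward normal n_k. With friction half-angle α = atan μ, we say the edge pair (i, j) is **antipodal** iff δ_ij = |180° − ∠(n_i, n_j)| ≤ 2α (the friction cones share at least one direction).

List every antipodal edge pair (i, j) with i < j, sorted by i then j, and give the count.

α = atan 0.2 = 11.31°;  2α = 22.62°
n_0 = (+0.4303, -0.9027)
n_1 = (+0.8776, +0.4794)
n_2 = (+0.4307, +0.9025)
n_3 = (-0.4905, +0.8715)
n_4 = (-0.9993, +0.0372)
n_5 = (-0.8625, -0.5060)
  (0,1): δ = 86.84°  ·
  (0,2): δ = 51.00°  ·
  (0,3): δ = 3.88°  ✓
  (0,4): δ = 62.38°  ·
  (0,5): δ = 94.91°  ·
  (1,2): δ = 144.16°  ·
  (1,3): δ = 89.28°  ·
  (1,4): δ = 30.78°  ·
  (1,5): δ = 1.75°  ✓
  (2,3): δ = 125.12°  ·
  (2,4): δ = 66.62°  ·
  (2,5): δ = 34.09°  ·
  (3,4): δ = 121.50°  ·
  (3,5): δ = 88.97°  ·
  (4,5): δ = 147.47°  ·
antipodal pairs: 2

count = 2; pairs: (0,3), (1,5)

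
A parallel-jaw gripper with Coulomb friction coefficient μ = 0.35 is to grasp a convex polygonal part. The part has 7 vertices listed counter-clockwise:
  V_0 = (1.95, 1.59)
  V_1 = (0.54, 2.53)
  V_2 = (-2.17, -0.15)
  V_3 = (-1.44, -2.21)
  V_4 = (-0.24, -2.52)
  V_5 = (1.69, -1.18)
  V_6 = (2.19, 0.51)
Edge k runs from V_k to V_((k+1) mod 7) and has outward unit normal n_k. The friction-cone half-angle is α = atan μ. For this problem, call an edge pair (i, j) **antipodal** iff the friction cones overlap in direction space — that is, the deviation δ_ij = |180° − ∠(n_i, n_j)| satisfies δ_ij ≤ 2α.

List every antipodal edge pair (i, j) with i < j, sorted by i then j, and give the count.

α = atan 0.35 = 19.29°;  2α = 38.58°
n_0 = (+0.5547, +0.8321)
n_1 = (-0.7032, +0.7110)
n_2 = (-0.9426, -0.3340)
n_3 = (-0.2501, -0.9682)
n_4 = (+0.5703, -0.8214)
n_5 = (+0.9589, -0.2837)
n_6 = (+0.9762, +0.2169)
  (0,1): δ = 101.63°  ·
  (0,2): δ = 36.80°  ✓
  (0,3): δ = 19.21°  ✓
  (0,4): δ = 68.46°  ·
  (0,5): δ = 107.21°  ·
  (0,6): δ = 136.22°  ·
  (1,2): δ = 115.17°  ·
  (1,3): δ = 59.17°  ·
  (1,4): δ = 9.91°  ✓
  (1,5): δ = 28.84°  ✓
  (1,6): δ = 57.85°  ·
  (2,3): δ = 124.00°  ·
  (2,4): δ = 74.74°  ·
  (2,5): δ = 35.99°  ✓
  (2,6): δ = 6.98°  ✓
  (3,4): δ = 130.74°  ·
  (3,5): δ = 92.00°  ·
  (3,6): δ = 62.99°  ·
  (4,5): δ = 141.25°  ·
  (4,6): δ = 112.24°  ·
  (5,6): δ = 150.99°  ·
antipodal pairs: 6

count = 6; pairs: (0,2), (0,3), (1,4), (1,5), (2,5), (2,6)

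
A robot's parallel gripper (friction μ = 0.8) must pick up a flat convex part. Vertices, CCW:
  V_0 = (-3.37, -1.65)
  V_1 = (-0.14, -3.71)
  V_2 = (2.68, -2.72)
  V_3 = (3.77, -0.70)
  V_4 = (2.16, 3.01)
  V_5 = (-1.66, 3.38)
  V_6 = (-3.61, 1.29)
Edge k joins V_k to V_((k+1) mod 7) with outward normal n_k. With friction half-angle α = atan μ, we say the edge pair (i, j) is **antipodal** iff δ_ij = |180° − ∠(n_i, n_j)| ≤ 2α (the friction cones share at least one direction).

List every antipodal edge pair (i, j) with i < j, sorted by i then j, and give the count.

count = 10; pairs: (0,3), (0,4), (1,4), (1,5), (1,6), (2,4), (2,5), (2,6), (3,5), (3,6)

α = atan 0.8 = 38.66°;  2α = 77.32°
n_0 = (-0.5377, -0.8431)
n_1 = (+0.3312, -0.9435)
n_2 = (+0.8801, -0.4749)
n_3 = (+0.9173, +0.3981)
n_4 = (+0.0964, +0.9953)
n_5 = (-0.7312, +0.6822)
n_6 = (-0.9967, -0.0814)
  (0,1): δ = 128.13°  ·
  (0,2): δ = 85.82°  ·
  (0,3): δ = 34.01°  ✓
  (0,4): δ = 27.00°  ✓
  (0,5): δ = 79.51°  ·
  (0,6): δ = 127.20°  ·
  (1,2): δ = 137.70°  ·
  (1,3): δ = 85.89°  ·
  (1,4): δ = 24.88°  ✓
  (1,5): δ = 27.64°  ✓
  (1,6): δ = 75.32°  ✓
  (2,3): δ = 128.19°  ·
  (2,4): δ = 67.18°  ✓
  (2,5): δ = 14.66°  ✓
  (2,6): δ = 33.02°  ✓
  (3,4): δ = 118.99°  ·
  (3,5): δ = 66.47°  ✓
  (3,6): δ = 18.79°  ✓
  (4,5): δ = 127.48°  ·
  (4,6): δ = 79.80°  ·
  (5,6): δ = 132.32°  ·
antipodal pairs: 10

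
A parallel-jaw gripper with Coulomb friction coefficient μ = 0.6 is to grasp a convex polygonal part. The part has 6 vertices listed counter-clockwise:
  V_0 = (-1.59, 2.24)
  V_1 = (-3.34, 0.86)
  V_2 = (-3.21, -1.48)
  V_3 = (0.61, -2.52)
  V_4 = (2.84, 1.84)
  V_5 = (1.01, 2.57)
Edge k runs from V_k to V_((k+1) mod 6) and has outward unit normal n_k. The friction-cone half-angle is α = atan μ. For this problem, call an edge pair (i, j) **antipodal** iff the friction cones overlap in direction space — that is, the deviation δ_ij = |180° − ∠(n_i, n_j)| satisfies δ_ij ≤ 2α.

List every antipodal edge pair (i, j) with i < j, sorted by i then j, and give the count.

α = atan 0.6 = 30.96°;  2α = 61.93°
n_0 = (-0.6192, +0.7852)
n_1 = (-0.9985, -0.0555)
n_2 = (-0.2627, -0.9649)
n_3 = (+0.8903, -0.4554)
n_4 = (+0.3705, +0.9288)
n_5 = (-0.1259, +0.9920)
  (0,1): δ = 125.08°  ·
  (0,2): δ = 53.49°  ✓
  (0,3): δ = 24.65°  ✓
  (0,4): δ = 119.99°  ·
  (0,5): δ = 148.98°  ·
  (1,2): δ = 108.41°  ·
  (1,3): δ = 30.27°  ✓
  (1,4): δ = 65.07°  ·
  (1,5): δ = 94.05°  ·
  (2,3): δ = 101.86°  ·
  (2,4): δ = 6.52°  ✓
  (2,5): δ = 22.46°  ✓
  (3,4): δ = 84.66°  ·
  (3,5): δ = 55.68°  ✓
  (4,5): δ = 151.02°  ·
antipodal pairs: 6

count = 6; pairs: (0,2), (0,3), (1,3), (2,4), (2,5), (3,5)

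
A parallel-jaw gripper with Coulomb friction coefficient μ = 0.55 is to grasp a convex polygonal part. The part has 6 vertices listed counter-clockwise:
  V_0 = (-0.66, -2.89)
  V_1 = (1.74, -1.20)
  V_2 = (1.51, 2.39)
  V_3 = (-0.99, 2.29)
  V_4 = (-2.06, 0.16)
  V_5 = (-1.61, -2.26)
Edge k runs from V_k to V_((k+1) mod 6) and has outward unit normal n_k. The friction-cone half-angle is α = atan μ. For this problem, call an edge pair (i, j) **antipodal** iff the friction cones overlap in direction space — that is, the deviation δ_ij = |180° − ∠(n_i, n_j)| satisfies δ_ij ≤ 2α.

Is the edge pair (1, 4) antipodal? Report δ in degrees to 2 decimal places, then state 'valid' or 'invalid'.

α = atan 0.55 = 28.81°;  2α = 57.62°
edge 1: e_1 = (-0.23, +3.59);  n_1 = (+0.9980, +0.0639)
edge 4: e_4 = (+0.45, -2.42);  n_4 = (-0.9831, -0.1828)
∠(n_1, n_4) = 173.13°
δ = |180° − 173.13°| = 6.87°
6.87° ≤ 2α = 57.62°  →  valid

δ = 6.87°, valid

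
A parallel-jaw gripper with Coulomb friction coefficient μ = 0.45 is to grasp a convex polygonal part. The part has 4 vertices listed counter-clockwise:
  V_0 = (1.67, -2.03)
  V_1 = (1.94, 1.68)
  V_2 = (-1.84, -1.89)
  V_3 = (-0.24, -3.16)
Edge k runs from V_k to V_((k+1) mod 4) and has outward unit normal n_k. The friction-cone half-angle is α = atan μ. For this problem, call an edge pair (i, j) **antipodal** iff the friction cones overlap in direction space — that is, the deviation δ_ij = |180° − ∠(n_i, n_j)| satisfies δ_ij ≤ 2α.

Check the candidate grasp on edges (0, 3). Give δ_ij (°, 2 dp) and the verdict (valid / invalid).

δ = 124.77°, invalid

α = atan 0.45 = 24.23°;  2α = 48.46°
edge 0: e_0 = (+0.27, +3.71);  n_0 = (+0.9974, -0.0726)
edge 3: e_3 = (+1.91, +1.13);  n_3 = (+0.5092, -0.8607)
∠(n_0, n_3) = 55.23°
δ = |180° − 55.23°| = 124.77°
124.77° > 2α = 48.46°  →  invalid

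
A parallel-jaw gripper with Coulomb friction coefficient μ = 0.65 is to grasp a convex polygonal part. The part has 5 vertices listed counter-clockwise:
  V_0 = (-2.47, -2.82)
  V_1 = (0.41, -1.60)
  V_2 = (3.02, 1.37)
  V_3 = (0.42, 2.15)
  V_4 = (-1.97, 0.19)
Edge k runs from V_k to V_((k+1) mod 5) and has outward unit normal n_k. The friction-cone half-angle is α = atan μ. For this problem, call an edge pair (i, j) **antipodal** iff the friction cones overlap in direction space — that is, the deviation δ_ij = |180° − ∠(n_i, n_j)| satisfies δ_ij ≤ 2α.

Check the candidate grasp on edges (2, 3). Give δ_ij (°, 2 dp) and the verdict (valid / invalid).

α = atan 0.65 = 33.02°;  2α = 66.05°
edge 2: e_2 = (-2.60, +0.78);  n_2 = (+0.2873, +0.9578)
edge 3: e_3 = (-2.39, -1.96);  n_3 = (-0.6341, +0.7732)
∠(n_2, n_3) = 56.05°
δ = |180° − 56.05°| = 123.95°
123.95° > 2α = 66.05°  →  invalid

δ = 123.95°, invalid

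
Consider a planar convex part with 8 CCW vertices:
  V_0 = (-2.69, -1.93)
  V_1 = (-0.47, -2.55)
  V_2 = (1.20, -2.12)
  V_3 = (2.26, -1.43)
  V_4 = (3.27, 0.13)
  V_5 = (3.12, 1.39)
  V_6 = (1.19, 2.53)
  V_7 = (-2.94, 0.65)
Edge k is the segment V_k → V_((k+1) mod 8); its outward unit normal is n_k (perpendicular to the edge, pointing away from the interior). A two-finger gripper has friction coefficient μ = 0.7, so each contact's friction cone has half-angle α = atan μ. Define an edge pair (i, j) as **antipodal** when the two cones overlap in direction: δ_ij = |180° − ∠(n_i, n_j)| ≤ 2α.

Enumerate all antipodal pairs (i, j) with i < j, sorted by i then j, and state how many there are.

count = 12; pairs: (0,4), (0,5), (0,6), (1,5), (1,6), (2,5), (2,6), (2,7), (3,6), (3,7), (4,7), (5,7)

α = atan 0.7 = 34.99°;  2α = 69.98°
n_0 = (-0.2690, -0.9631)
n_1 = (+0.2494, -0.9684)
n_2 = (+0.5455, -0.8381)
n_3 = (+0.8394, -0.5435)
n_4 = (+0.9930, +0.1182)
n_5 = (+0.5086, +0.8610)
n_6 = (-0.4143, +0.9101)
n_7 = (-0.9953, -0.0964)
  (0,1): δ = 149.96°  ·
  (0,2): δ = 131.33°  ·
  (0,3): δ = 107.32°  ·
  (0,4): δ = 67.61°  ✓
  (0,5): δ = 14.97°  ✓
  (0,6): δ = 40.08°  ✓
  (0,7): δ = 111.14°  ·
  (1,2): δ = 161.38°  ·
  (1,3): δ = 137.36°  ·
  (1,4): δ = 97.65°  ·
  (1,5): δ = 45.01°  ✓
  (1,6): δ = 10.04°  ✓
  (1,7): δ = 81.10°  ·
  (2,3): δ = 155.98°  ·
  (2,4): δ = 116.27°  ·
  (2,5): δ = 63.63°  ✓
  (2,6): δ = 8.59°  ✓
  (2,7): δ = 62.47°  ✓
  (3,4): δ = 140.29°  ·
  (3,5): δ = 87.65°  ·
  (3,6): δ = 32.60°  ✓
  (3,7): δ = 38.46°  ✓
  (4,5): δ = 127.36°  ·
  (4,6): δ = 72.31°  ·
  (4,7): δ = 1.25°  ✓
  (5,6): δ = 124.96°  ·
  (5,7): δ = 53.90°  ✓
  (6,7): δ = 108.94°  ·
antipodal pairs: 12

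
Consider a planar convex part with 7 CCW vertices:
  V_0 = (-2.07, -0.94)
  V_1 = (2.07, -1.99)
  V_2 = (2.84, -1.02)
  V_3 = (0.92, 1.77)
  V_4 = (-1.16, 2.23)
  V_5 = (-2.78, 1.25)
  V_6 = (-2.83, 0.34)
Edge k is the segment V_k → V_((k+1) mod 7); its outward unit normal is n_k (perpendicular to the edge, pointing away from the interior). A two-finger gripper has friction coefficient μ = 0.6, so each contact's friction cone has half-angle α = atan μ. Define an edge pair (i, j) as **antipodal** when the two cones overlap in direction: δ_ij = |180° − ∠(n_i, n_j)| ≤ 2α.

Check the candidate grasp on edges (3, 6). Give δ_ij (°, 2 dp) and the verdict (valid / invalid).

δ = 46.83°, valid

α = atan 0.6 = 30.96°;  2α = 61.93°
edge 3: e_3 = (-2.08, +0.46);  n_3 = (+0.2159, +0.9764)
edge 6: e_6 = (+0.76, -1.28);  n_6 = (-0.8599, -0.5105)
∠(n_3, n_6) = 133.17°
δ = |180° − 133.17°| = 46.83°
46.83° ≤ 2α = 61.93°  →  valid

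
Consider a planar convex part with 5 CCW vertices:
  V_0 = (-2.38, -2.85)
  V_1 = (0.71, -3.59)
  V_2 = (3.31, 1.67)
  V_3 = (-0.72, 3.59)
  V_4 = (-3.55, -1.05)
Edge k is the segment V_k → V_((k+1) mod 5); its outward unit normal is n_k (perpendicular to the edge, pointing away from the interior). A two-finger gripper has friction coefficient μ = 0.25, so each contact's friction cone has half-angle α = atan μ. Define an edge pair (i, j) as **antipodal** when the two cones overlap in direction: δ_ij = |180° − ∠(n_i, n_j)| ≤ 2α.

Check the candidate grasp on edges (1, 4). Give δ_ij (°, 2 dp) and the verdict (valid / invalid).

δ = 59.33°, invalid

α = atan 0.25 = 14.04°;  2α = 28.07°
edge 1: e_1 = (+2.60, +5.26);  n_1 = (+0.8965, -0.4431)
edge 4: e_4 = (+1.17, -1.80);  n_4 = (-0.8384, -0.5450)
∠(n_1, n_4) = 120.67°
δ = |180° − 120.67°| = 59.33°
59.33° > 2α = 28.07°  →  invalid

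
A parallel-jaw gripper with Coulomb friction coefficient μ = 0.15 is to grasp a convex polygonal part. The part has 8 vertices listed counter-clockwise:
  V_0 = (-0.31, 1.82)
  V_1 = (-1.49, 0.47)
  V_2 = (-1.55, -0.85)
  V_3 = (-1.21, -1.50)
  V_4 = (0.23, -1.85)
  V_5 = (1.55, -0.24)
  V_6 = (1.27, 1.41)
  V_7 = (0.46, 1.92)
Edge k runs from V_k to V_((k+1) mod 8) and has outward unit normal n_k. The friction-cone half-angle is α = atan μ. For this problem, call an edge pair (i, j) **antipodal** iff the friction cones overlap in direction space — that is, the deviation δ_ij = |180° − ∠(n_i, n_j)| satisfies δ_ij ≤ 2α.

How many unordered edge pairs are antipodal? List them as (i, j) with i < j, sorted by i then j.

α = atan 0.15 = 8.53°;  2α = 17.06°
n_0 = (-0.7529, +0.6581)
n_1 = (-0.9990, +0.0454)
n_2 = (-0.8861, -0.4635)
n_3 = (-0.2362, -0.9717)
n_4 = (+0.7733, -0.6340)
n_5 = (+0.9859, +0.1673)
n_6 = (+0.5328, +0.8462)
n_7 = (-0.1288, +0.9917)
  (0,1): δ = 141.45°  ·
  (0,2): δ = 111.23°  ·
  (0,3): δ = 62.51°  ·
  (0,4): δ = 1.81°  ✓
  (0,5): δ = 50.79°  ·
  (0,6): δ = 98.96°  ·
  (0,7): δ = 138.56°  ·
  (1,2): δ = 149.78°  ·
  (1,3): δ = 101.06°  ·
  (1,4): δ = 36.74°  ·
  (1,5): δ = 12.23°  ✓
  (1,6): δ = 60.41°  ·
  (1,7): δ = 100.00°  ·
  (2,3): δ = 131.27°  ·
  (2,4): δ = 66.96°  ·
  (2,5): δ = 17.98°  ·
  (2,6): δ = 30.19°  ·
  (2,7): δ = 69.79°  ·
  (3,4): δ = 115.69°  ·
  (3,5): δ = 66.71°  ·
  (3,6): δ = 18.53°  ·
  (3,7): δ = 21.06°  ·
  (4,5): δ = 131.02°  ·
  (4,6): δ = 82.85°  ·
  (4,7): δ = 43.25°  ·
  (5,6): δ = 131.83°  ·
  (5,7): δ = 92.23°  ·
  (6,7): δ = 140.40°  ·
antipodal pairs: 2

count = 2; pairs: (0,4), (1,5)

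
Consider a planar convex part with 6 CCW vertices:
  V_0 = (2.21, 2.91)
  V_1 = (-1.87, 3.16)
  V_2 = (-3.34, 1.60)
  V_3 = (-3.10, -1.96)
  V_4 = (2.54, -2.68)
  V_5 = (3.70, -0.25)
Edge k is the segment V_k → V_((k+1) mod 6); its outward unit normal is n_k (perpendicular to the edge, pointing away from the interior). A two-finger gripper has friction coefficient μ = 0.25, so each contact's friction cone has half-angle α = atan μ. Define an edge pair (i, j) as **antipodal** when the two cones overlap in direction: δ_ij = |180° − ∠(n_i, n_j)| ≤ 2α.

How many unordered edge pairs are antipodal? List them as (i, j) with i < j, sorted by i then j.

α = atan 0.25 = 14.04°;  2α = 28.07°
n_0 = (+0.0612, +0.9981)
n_1 = (-0.7278, +0.6858)
n_2 = (-0.9977, -0.0673)
n_3 = (-0.1266, -0.9919)
n_4 = (+0.9024, -0.4308)
n_5 = (+0.9045, +0.4265)
  (0,1): δ = 129.79°  ·
  (0,2): δ = 82.64°  ·
  (0,3): δ = 3.77°  ✓
  (0,4): δ = 67.99°  ·
  (0,5): δ = 118.75°  ·
  (1,2): δ = 132.84°  ·
  (1,3): δ = 53.98°  ·
  (1,4): δ = 17.78°  ✓
  (1,5): δ = 68.54°  ·
  (2,3): δ = 101.13°  ·
  (2,4): δ = 29.38°  ·
  (2,5): δ = 21.39°  ✓
  (3,4): δ = 108.24°  ·
  (3,5): δ = 57.48°  ·
  (4,5): δ = 129.24°  ·
antipodal pairs: 3

count = 3; pairs: (0,3), (1,4), (2,5)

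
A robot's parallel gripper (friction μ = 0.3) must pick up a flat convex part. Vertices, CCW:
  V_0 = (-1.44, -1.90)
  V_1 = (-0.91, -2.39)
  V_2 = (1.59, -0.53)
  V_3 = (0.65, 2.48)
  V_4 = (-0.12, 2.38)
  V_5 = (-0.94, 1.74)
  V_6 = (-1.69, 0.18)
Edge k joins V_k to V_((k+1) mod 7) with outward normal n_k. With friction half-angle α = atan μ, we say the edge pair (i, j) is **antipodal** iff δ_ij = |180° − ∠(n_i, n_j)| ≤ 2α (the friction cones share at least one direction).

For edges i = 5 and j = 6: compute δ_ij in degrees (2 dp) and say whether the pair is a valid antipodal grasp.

δ = 147.47°, invalid

α = atan 0.3 = 16.70°;  2α = 33.40°
edge 5: e_5 = (-0.75, -1.56);  n_5 = (-0.9013, +0.4333)
edge 6: e_6 = (+0.25, -2.08);  n_6 = (-0.9929, -0.1193)
∠(n_5, n_6) = 32.53°
δ = |180° − 32.53°| = 147.47°
147.47° > 2α = 33.40°  →  invalid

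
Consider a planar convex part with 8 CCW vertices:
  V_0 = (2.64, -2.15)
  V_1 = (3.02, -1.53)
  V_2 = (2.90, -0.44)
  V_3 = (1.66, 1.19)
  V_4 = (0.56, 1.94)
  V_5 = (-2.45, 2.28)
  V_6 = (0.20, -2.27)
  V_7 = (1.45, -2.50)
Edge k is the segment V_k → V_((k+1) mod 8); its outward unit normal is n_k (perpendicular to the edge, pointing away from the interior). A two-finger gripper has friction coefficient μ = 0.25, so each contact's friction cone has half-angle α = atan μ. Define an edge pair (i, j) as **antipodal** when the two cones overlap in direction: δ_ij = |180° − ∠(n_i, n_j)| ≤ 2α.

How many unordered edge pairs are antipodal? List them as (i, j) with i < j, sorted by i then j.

α = atan 0.25 = 14.04°;  2α = 28.07°
n_0 = (+0.8526, -0.5226)
n_1 = (+0.9940, +0.1094)
n_2 = (+0.7959, +0.6055)
n_3 = (+0.5633, +0.8262)
n_4 = (+0.1122, +0.9937)
n_5 = (-0.8641, -0.5033)
n_6 = (-0.1810, -0.9835)
n_7 = (+0.2822, -0.9594)
  (0,1): δ = 142.21°  ·
  (0,2): δ = 111.23°  ·
  (0,3): δ = 92.78°  ·
  (0,4): δ = 64.94°  ·
  (0,5): δ = 61.72°  ·
  (0,6): δ = 111.08°  ·
  (0,7): δ = 137.89°  ·
  (1,2): δ = 149.02°  ·
  (1,3): δ = 130.57°  ·
  (1,4): δ = 102.73°  ·
  (1,5): δ = 23.93°  ✓
  (1,6): δ = 73.29°  ·
  (1,7): δ = 100.11°  ·
  (2,3): δ = 161.55°  ·
  (2,4): δ = 133.71°  ·
  (2,5): δ = 7.04°  ✓
  (2,6): δ = 42.31°  ·
  (2,7): δ = 69.13°  ·
  (3,4): δ = 152.16°  ·
  (3,5): δ = 25.50°  ✓
  (3,6): δ = 23.86°  ✓
  (3,7): δ = 50.68°  ·
  (4,5): δ = 53.34°  ·
  (4,6): δ = 3.98°  ✓
  (4,7): δ = 22.83°  ✓
  (5,6): δ = 130.64°  ·
  (5,7): δ = 103.83°  ·
  (6,7): δ = 153.18°  ·
antipodal pairs: 6

count = 6; pairs: (1,5), (2,5), (3,5), (3,6), (4,6), (4,7)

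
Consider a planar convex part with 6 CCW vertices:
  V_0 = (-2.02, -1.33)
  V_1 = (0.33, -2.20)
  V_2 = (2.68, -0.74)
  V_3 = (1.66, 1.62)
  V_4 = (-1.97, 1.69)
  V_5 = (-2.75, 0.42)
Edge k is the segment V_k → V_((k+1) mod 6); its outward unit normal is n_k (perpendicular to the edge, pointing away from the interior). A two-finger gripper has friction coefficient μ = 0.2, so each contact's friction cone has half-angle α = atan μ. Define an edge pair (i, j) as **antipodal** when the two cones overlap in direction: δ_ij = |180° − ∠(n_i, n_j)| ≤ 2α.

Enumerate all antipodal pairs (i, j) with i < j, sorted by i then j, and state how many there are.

α = atan 0.2 = 11.31°;  2α = 22.62°
n_0 = (-0.3472, -0.9378)
n_1 = (+0.5277, -0.8494)
n_2 = (+0.9179, +0.3967)
n_3 = (+0.0193, +0.9998)
n_4 = (-0.8521, +0.5233)
n_5 = (-0.9229, -0.3850)
  (0,1): δ = 127.83°  ·
  (0,2): δ = 46.31°  ·
  (0,3): δ = 19.21°  ✓
  (0,4): δ = 78.76°  ·
  (0,5): δ = 132.96°  ·
  (1,2): δ = 98.48°  ·
  (1,3): δ = 32.96°  ·
  (1,4): δ = 26.59°  ·
  (1,5): δ = 80.79°  ·
  (2,3): δ = 114.48°  ·
  (2,4): δ = 54.93°  ·
  (2,5): δ = 0.73°  ✓
  (3,4): δ = 120.45°  ·
  (3,5): δ = 66.25°  ·
  (4,5): δ = 125.80°  ·
antipodal pairs: 2

count = 2; pairs: (0,3), (2,5)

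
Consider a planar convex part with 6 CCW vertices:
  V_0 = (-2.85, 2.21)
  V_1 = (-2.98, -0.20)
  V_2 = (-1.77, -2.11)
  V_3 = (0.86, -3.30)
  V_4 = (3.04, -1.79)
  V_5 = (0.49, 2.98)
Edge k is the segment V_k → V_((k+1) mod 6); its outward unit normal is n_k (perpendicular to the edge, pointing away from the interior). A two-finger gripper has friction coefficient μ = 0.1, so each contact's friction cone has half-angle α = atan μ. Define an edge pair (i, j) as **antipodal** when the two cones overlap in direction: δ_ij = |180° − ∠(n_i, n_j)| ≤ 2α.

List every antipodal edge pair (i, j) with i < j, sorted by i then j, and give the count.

α = atan 0.1 = 5.71°;  2α = 11.42°
n_0 = (-0.9985, +0.0539)
n_1 = (-0.8448, -0.5352)
n_2 = (-0.4122, -0.9111)
n_3 = (+0.5694, -0.8221)
n_4 = (+0.8819, +0.4715)
n_5 = (-0.2246, +0.9744)
  (0,1): δ = 144.56°  ·
  (0,2): δ = 111.26°  ·
  (0,3): δ = 52.20°  ·
  (0,4): δ = 31.22°  ·
  (0,5): δ = 106.07°  ·
  (1,2): δ = 146.70°  ·
  (1,3): δ = 87.65°  ·
  (1,4): δ = 4.23°  ✓
  (1,5): δ = 70.63°  ·
  (2,3): δ = 120.95°  ·
  (2,4): δ = 37.53°  ·
  (2,5): δ = 37.33°  ·
  (3,4): δ = 96.58°  ·
  (3,5): δ = 21.73°  ·
  (4,5): δ = 105.15°  ·
antipodal pairs: 1

count = 1; pairs: (1,4)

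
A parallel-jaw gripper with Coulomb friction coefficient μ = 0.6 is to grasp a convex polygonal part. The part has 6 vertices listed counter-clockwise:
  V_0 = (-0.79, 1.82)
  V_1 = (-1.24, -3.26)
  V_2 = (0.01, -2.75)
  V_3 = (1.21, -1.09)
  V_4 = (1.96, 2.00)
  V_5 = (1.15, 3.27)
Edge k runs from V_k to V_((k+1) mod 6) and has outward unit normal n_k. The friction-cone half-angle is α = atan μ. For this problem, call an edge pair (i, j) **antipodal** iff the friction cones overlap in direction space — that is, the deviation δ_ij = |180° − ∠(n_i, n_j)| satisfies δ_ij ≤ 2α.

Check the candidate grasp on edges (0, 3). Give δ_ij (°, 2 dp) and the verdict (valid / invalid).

δ = 8.58°, valid

α = atan 0.6 = 30.96°;  2α = 61.93°
edge 0: e_0 = (-0.45, -5.08);  n_0 = (-0.9961, +0.0882)
edge 3: e_3 = (+0.75, +3.09);  n_3 = (+0.9718, -0.2359)
∠(n_0, n_3) = 171.42°
δ = |180° − 171.42°| = 8.58°
8.58° ≤ 2α = 61.93°  →  valid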